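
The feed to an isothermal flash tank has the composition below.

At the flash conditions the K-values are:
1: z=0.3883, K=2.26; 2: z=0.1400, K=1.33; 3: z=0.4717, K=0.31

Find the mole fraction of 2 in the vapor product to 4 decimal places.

Newton iteration, β⁰ = 0.39:
  β = 0.3900: g = -0.07632, g' = -0.7095 → β = 0.2824
  β = 0.2824: g = -0.00115, g' = -0.6945 → β = 0.2808
Converged at β = 0.2808.
Compositions from xᵢ = zᵢ/(1+β(Kᵢ−1)), yᵢ = Kᵢxᵢ:
  1: x = 0.2868, y = 0.6482
  2: x = 0.1281, y = 0.1704
  3: x = 0.5850, y = 0.1814

y_2 = 0.1704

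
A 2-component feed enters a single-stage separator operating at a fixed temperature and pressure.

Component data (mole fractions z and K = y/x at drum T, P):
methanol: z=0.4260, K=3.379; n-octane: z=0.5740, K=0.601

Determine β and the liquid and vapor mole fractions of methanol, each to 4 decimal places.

Iterate (Newton) starting at β = 0.5:
  β = 0.5000: g = 0.17677, g' = -0.6455 → β = 0.7738
  β = 0.7738: g = 0.02541, g' = -0.4900 → β = 0.8257
  β = 0.8257: g = 0.00034, g' = -0.4776 → β = 0.8264
Converged at β = 0.8264.
Compositions from xᵢ = zᵢ/(1+β(Kᵢ−1)), yᵢ = Kᵢxᵢ:
  methanol: x = 0.1436, y = 0.4853
  n-octane: x = 0.8564, y = 0.5147

β = 0.8264, x_methanol = 0.1436, y_methanol = 0.4853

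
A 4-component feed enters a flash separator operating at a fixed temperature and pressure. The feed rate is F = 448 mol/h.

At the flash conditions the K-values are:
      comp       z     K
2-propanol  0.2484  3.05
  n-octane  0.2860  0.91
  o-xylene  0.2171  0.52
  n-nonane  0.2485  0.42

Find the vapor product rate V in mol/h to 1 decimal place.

Let β = V/F and solve Σ zᵢ(Kᵢ−1)/(1+β(Kᵢ−1)) = 0.
Check two-phase: ΣzᵢKᵢ = 1.2351 > 1 and Σzᵢ/Kᵢ = 1.4049 > 1, so g(0) = 0.2351 > 0 and g(1) = -0.4049 < 0.
Iterate (Newton) starting at β = 0.5:
  β = 0.5000: g = -0.11560, g' = -0.5095 → β = 0.2731
  β = 0.2731: g = 0.00886, g' = -0.6157 → β = 0.2875
  β = 0.2875: g = 0.00009, g' = -0.6034 → β = 0.2877
Converged at β = 0.2877.
Then V = β·F = 0.2877·448 = 128.9 mol/h and L = F − V = 319.1 mol/h.

V = 128.9 mol/h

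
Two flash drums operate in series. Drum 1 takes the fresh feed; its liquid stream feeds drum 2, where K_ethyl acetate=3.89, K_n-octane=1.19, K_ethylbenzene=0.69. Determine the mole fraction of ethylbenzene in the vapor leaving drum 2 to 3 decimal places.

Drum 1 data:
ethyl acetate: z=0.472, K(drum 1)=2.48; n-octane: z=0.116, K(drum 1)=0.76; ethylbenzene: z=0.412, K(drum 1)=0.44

Drum 1:
Material balance + equilibrium reduce to Σ zᵢ(Kᵢ−1)/(1+ψ₁(Kᵢ−1)) = 0.
Feasibility: ΣzᵢKᵢ = 1.440, Σzᵢ/Kᵢ = 1.279 — both > 1, two phases present.
Newton iteration, ψ₁⁰ = 0.5:
  ψ₁ = 0.500: g = 0.0494, g' = -0.599 → ψ₁ = 0.582
  ψ₁ = 0.582: g = 0.0004, g' = -0.592 → ψ₁ = 0.583
Converged at ψ₁ = 0.583.
Drum-1 compositions:
  ethyl acetate: x = 0.253, y = 0.628
  n-octane: x = 0.135, y = 0.103
  ethylbenzene: x = 0.612, y = 0.269
Drum-2 feed = drum-1 liquid: z₂ = (0.2534, 0.1349, 0.6118).
Drum 2:
Let ψ₂ = V/F and solve Σ zᵢ(Kᵢ−1)/(1+ψ₂(Kᵢ−1)) = 0.
Feasibility: ΣzᵢKᵢ = 1.568, Σzᵢ/Kᵢ = 1.065 — both > 1, two phases present.
Iterate (Newton) starting at ψ₂ = 0.5:
  ψ₂ = 0.500: g = 0.0984, g' = -0.440 → ψ₂ = 0.724
  ψ₂ = 0.724: g = 0.0149, g' = -0.323 → ψ₂ = 0.770
  ψ₂ = 0.770: g = 0.0003, g' = -0.309 → ψ₂ = 0.771
Converged at ψ₂ = 0.771.
  ethyl acetate: x = 0.078, y = 0.305
  n-octane: x = 0.118, y = 0.140
  ethylbenzene: x = 0.804, y = 0.555

y_ethylbenzene (drum 2) = 0.555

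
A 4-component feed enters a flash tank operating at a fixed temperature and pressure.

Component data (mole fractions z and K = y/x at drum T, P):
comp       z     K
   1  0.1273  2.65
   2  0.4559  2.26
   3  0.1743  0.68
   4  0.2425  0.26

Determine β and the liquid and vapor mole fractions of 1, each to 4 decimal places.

β = 0.6512, x_1 = 0.0614, y_1 = 0.1626

Material balance + equilibrium reduce to Σ zᵢ(Kᵢ−1)/(1+β(Kᵢ−1)) = 0.
g(0) = ΣzᵢKᵢ − 1 = 0.5493 and g(1) = 1 − Σzᵢ/Kᵢ = -0.4388, so a root lies in (0, 1).
Iterate (Newton) starting at β = 0.5:
  β = 0.5000: g = 0.11627, g' = -0.7363 → β = 0.6579
  β = 0.6579: g = -0.00555, g' = -0.8290 → β = 0.6512
Converged at β = 0.6512.
Compositions from xᵢ = zᵢ/(1+β(Kᵢ−1)), yᵢ = Kᵢxᵢ:
  1: x = 0.0614, y = 0.1626
  2: x = 0.2504, y = 0.5660
  3: x = 0.2202, y = 0.1497
  4: x = 0.4680, y = 0.1217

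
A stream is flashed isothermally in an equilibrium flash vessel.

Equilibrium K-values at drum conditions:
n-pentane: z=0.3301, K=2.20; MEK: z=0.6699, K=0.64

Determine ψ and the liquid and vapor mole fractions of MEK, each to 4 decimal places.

ψ = 0.3587, x_MEK = 0.7692, y_MEK = 0.4923

Let ψ = V/F and solve Σ zᵢ(Kᵢ−1)/(1+ψ(Kᵢ−1)) = 0.
g(0) = ΣzᵢKᵢ − 1 = 0.1550 and g(1) = 1 − Σzᵢ/Kᵢ = -0.1968, so a root lies in (0, 1).
Binary case is linear: z₁(K₁−1)(1+ψ(K₂−1)) + z₂(K₂−1)(1+ψ(K₁−1)) = 0
⇒ ψ = [z₁(K₁−1)+z₂(K₂−1)] / [−(K₁−1)(K₂−1)] = 0.15496/0.43200 = 0.3587
Compositions from xᵢ = zᵢ/(1+ψ(Kᵢ−1)), yᵢ = Kᵢxᵢ:
  n-pentane: x = 0.2308, y = 0.5077
  MEK: x = 0.7692, y = 0.4923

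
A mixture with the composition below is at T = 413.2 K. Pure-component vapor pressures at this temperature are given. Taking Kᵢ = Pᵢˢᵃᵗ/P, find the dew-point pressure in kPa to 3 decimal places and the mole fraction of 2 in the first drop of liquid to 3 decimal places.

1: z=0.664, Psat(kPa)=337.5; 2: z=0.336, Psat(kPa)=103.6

Pdew = 191.915 kPa, x_2 = 0.622

At the dew point ψ → 1, so Σzᵢ/Kᵢ = 1 with Kᵢ = Pᵢˢᵃᵗ/P ⇒ 1/P = Σzᵢ/Pᵢˢᵃᵗ.
1/P = 0.664/337.5 + 0.336/103.6 = 0.005211 ⇒ P = 191.915 kPa
xᵢ = zᵢP/Pᵢˢᵃᵗ ⇒ x_2 = 0.336·191.915/103.6 = 0.622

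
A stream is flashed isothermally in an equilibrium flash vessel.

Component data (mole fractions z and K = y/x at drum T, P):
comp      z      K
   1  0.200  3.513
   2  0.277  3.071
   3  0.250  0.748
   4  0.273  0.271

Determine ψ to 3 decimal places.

Let ψ = V/F and solve Σ zᵢ(Kᵢ−1)/(1+ψ(Kᵢ−1)) = 0.
Feasibility: ΣzᵢKᵢ = 1.814, Σzᵢ/Kᵢ = 1.489 — both > 1, two phases present.
Iterate (Newton) starting at ψ = 0.5:
  ψ = 0.500: g = 0.1193, g' = -0.915 → ψ = 0.630
  ψ = 0.630: g = 0.0001, g' = -0.932 → ψ = 0.631
Converged at ψ = 0.631.

ψ = 0.631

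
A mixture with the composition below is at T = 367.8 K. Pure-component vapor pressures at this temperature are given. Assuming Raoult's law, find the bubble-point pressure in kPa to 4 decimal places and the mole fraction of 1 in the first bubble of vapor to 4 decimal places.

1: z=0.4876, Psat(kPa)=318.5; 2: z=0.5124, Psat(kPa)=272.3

At the bubble point ψ → 0, so ΣzᵢKᵢ = 1 with Kᵢ = Pᵢˢᵃᵗ/P ⇒ P = ΣzᵢPᵢˢᵃᵗ.
P = 0.4876·318.5 + 0.5124·272.3 = 294.8271 kPa
yᵢ = zᵢPᵢˢᵃᵗ/P ⇒ y_1 = 0.4876·318.5/294.8271 = 0.5268

Pbub = 294.8271 kPa, y_1 = 0.5268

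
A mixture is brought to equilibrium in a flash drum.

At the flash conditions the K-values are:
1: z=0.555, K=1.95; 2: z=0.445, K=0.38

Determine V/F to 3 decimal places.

V/F = 0.427

Rachford–Rice: g(V/F) = Σ zᵢ(Kᵢ−1)/(1+V/F(Kᵢ−1)) = 0.
Feasibility: ΣzᵢKᵢ = 1.251, Σzᵢ/Kᵢ = 1.456 — both > 1, two phases present.
Binary case is linear: z₁(K₁−1)(1+V/F(K₂−1)) + z₂(K₂−1)(1+V/F(K₁−1)) = 0
⇒ V/F = [z₁(K₁−1)+z₂(K₂−1)] / [−(K₁−1)(K₂−1)] = 0.2514/0.5890 = 0.427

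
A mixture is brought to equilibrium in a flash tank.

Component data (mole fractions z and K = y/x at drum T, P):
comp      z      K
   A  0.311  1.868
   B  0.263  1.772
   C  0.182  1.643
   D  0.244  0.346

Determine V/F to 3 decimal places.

V/F = 0.842

Rachford–Rice: g(V/F) = Σ zᵢ(Kᵢ−1)/(1+V/F(Kᵢ−1)) = 0.
g(0) = ΣzᵢKᵢ − 1 = 0.430 and g(1) = 1 − Σzᵢ/Kᵢ = -0.131, so a root lies in (0, 1).
Newton–Raphson from V/F = 0.5:
  V/F = 0.500: g = 0.1862, g' = -0.469 → V/F = 0.897
  V/F = 0.897: g = -0.0400, g' = -0.770 → V/F = 0.845
  V/F = 0.845: g = -0.0022, g' = -0.688 → V/F = 0.842
Converged at V/F = 0.842.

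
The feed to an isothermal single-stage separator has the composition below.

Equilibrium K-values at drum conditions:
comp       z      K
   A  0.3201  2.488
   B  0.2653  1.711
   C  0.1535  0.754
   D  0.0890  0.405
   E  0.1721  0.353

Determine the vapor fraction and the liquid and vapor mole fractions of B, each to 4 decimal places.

ψ = 0.7331, x_B = 0.1744, y_B = 0.2984

Let ψ = V/F and solve Σ zᵢ(Kᵢ−1)/(1+ψ(Kᵢ−1)) = 0.
Check two-phase: ΣzᵢKᵢ = 1.4629 > 1 and Σzᵢ/Kᵢ = 1.1946 > 1, so g(0) = 0.4629 > 0 and g(1) = -0.1946 < 0.
Newton–Raphson from ψ = 0.5:
  ψ = 0.5000: g = 0.12924, g' = -0.5394 → ψ = 0.7396
  ψ = 0.7396: g = -0.00389, g' = -0.5975 → ψ = 0.7331
Converged at ψ = 0.7331.
Compositions from xᵢ = zᵢ/(1+ψ(Kᵢ−1)), yᵢ = Kᵢxᵢ:
  A: x = 0.1531, y = 0.3809
  B: x = 0.1744, y = 0.2984
  C: x = 0.1873, y = 0.1412
  D: x = 0.1579, y = 0.0639
  E: x = 0.3274, y = 0.1156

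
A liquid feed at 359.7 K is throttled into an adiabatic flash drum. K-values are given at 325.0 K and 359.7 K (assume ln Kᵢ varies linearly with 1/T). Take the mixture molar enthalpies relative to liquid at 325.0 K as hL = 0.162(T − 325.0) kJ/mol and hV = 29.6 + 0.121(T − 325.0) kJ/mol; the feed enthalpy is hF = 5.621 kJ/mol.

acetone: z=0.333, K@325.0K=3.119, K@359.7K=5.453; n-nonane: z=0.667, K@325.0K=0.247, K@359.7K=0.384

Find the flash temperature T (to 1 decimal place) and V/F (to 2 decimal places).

T = 329.2 K, V/F = 0.17

Adiabatic flash: solve Rachford–Rice at each trial T, then check hF = ψ·hV(T) + (1−ψ)·hL(T).
  T = 325.0 K: K = (3.119, 0.247), RR gives ψ = 0.127, H_out = 3.773 kJ/mol
  T = 359.7 K: K = (5.453, 0.384), RR gives ψ = 0.391, H_out = 16.633 kJ/mol
  T = 342.4 K: K = (4.186, 0.312), RR gives ψ = 0.274, H_out = 10.746 kJ/mol
  T = 333.7 K: K = (3.627, 0.278), RR gives ψ = 0.208, H_out = 7.478 kJ/mol
  T = 329.4 K: K = (3.370, 0.263), RR gives ψ = 0.170, H_out = 5.717 kJ/mol
  T = 327.2 K: K = (3.243, 0.255), RR gives ψ = 0.149, H_out = 4.766 kJ/mol
Linear interpolation between T = 327.2 (H_out = 4.766) and T = 329.4 (H_out = 5.717) on hF = 5.621 gives T ≈ 329.2 K, at which ψ = 0.17.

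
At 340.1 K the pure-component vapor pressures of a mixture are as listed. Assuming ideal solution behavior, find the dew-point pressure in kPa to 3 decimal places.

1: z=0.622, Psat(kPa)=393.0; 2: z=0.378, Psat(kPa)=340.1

Pdew = 371.177 kPa

At the dew point ψ → 1, so Σzᵢ/Kᵢ = 1 with Kᵢ = Pᵢˢᵃᵗ/P ⇒ 1/P = Σzᵢ/Pᵢˢᵃᵗ.
1/P = 0.622/393.0 + 0.378/340.1 = 0.002694 ⇒ P = 371.177 kPa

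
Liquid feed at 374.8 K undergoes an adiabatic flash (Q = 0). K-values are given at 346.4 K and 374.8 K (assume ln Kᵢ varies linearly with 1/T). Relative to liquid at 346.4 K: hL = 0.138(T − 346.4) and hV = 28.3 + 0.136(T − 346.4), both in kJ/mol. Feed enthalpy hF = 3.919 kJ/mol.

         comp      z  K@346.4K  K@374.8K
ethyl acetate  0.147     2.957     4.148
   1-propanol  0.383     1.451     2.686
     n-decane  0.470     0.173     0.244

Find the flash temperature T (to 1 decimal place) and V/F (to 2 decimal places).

T = 348.8 K, V/F = 0.13

Adiabatic flash: solve Rachford–Rice at each trial T, then check hF = ψ·hV(T) + (1−ψ)·hL(T).
  T = 346.4 K: K = (2.957, 1.451, 0.173), RR gives ψ = 0.079, H_out = 2.239 kJ/mol
  T = 374.8 K: K = (4.148, 2.686, 0.244), RR gives ψ = 0.467, H_out = 17.095 kJ/mol
  T = 360.6 K: K = (3.526, 1.998, 0.207), RR gives ψ = 0.316, H_out = 10.884 kJ/mol
  T = 353.5 K: K = (3.235, 1.708, 0.190), RR gives ψ = 0.211, H_out = 6.939 kJ/mol
  T = 349.9 K: K = (3.092, 1.574, 0.181), RR gives ψ = 0.147, H_out = 4.652 kJ/mol
  T = 348.1 K: K = (3.022, 1.510, 0.177), RR gives ψ = 0.113, H_out = 3.433 kJ/mol
Linear interpolation between T = 348.1 (H_out = 3.433) and T = 349.9 (H_out = 4.652) on hF = 3.919 gives T ≈ 348.8 K, at which ψ = 0.13.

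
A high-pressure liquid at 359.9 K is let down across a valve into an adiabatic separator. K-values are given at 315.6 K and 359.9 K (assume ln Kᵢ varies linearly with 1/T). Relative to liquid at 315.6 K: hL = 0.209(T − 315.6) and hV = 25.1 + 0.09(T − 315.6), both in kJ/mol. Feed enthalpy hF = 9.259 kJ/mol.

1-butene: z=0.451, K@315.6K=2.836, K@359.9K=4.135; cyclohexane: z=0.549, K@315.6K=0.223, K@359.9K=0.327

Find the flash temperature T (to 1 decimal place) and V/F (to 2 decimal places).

Adiabatic flash: solve Rachford–Rice at each trial T, then check hF = ψ·hV(T) + (1−ψ)·hL(T).
  T = 315.6 K: K = (2.836, 0.223), RR gives ψ = 0.281, H_out = 7.064 kJ/mol
  T = 359.9 K: K = (4.135, 0.327), RR gives ψ = 0.495, H_out = 19.074 kJ/mol
  T = 337.8 K: K = (3.469, 0.274), RR gives ψ = 0.398, H_out = 13.588 kJ/mol
  T = 326.7 K: K = (3.147, 0.248), RR gives ψ = 0.344, H_out = 10.498 kJ/mol
  T = 321.1 K: K = (2.989, 0.235), RR gives ψ = 0.314, H_out = 8.817 kJ/mol
  T = 323.9 K: K = (3.068, 0.241), RR gives ψ = 0.329, H_out = 9.669 kJ/mol
  T = 322.5 K: K = (3.028, 0.238), RR gives ψ = 0.321, H_out = 9.246 kJ/mol
Linear interpolation between T = 322.5 (H_out = 9.246) and T = 323.9 (H_out = 9.669) on hF = 9.259 gives T ≈ 322.5 K, at which ψ = 0.32.

T = 322.5 K, V/F = 0.32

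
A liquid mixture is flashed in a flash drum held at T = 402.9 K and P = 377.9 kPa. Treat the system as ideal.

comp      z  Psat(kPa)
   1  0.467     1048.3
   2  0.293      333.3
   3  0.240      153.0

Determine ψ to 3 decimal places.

Raoult's law: Kᵢ = Pᵢˢᵃᵗ/P = Pᵢˢᵃᵗ/377.9.
  K_1 = 1048.3/377.9 = 2.77401, K_2 = 333.3/377.9 = 0.88198, K_3 = 153.0/377.9 = 0.40487
Rachford–Rice: g(ψ) = Σ zᵢ(Kᵢ−1)/(1+ψ(Kᵢ−1)) = 0.
Check two-phase: ΣzᵢKᵢ = 1.651 > 1 and Σzᵢ/Kᵢ = 1.093 > 1, so g(0) = 0.651 > 0 and g(1) = -0.093 < 0.
Iterate (Newton) starting at ψ = 0.5:
  ψ = 0.500: g = 0.1989, g' = -0.590 → ψ = 0.837
  ψ = 0.837: g = 0.0102, g' = -0.581 → ψ = 0.855
Converged at ψ = 0.855.

ψ = 0.855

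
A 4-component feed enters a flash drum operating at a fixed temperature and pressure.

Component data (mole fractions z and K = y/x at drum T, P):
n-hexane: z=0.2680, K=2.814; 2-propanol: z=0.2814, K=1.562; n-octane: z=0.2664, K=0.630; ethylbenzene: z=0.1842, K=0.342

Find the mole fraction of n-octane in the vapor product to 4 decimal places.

y_n-octane = 0.2205

Rachford–Rice: g(V/F) = Σ zᵢ(Kᵢ−1)/(1+V/F(Kᵢ−1)) = 0.
Check two-phase: ΣzᵢKᵢ = 1.4245 > 1 and Σzᵢ/Kᵢ = 1.2368 > 1, so g(0) = 0.4245 > 0 and g(1) = -0.2368 < 0.
Newton–Raphson from V/F = 0.5:
  V/F = 0.5000: g = 0.07681, g' = -0.5287 → V/F = 0.6453
  V/F = 0.6453: g = -0.00009, g' = -0.5389 → V/F = 0.6451
Converged at V/F = 0.6451.
Compositions from xᵢ = zᵢ/(1+V/F(Kᵢ−1)), yᵢ = Kᵢxᵢ:
  n-hexane: x = 0.1235, y = 0.3475
  2-propanol: x = 0.2065, y = 0.3226
  n-octane: x = 0.3499, y = 0.2205
  ethylbenzene: x = 0.3201, y = 0.1095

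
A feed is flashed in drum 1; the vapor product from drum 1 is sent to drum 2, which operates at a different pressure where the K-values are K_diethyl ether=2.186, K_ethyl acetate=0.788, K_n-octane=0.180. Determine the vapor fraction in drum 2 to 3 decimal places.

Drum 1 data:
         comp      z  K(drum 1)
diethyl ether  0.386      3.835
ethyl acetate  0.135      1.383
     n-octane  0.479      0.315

V/F (drum 2) = 0.620

Drum 1:
Let ψ₁ = V/F and solve Σ zᵢ(Kᵢ−1)/(1+ψ₁(Kᵢ−1)) = 0.
g(0) = ΣzᵢKᵢ − 1 = 0.818 and g(1) = 1 − Σzᵢ/Kᵢ = -0.719, so a root lies in (0, 1).
Iterate (Newton) starting at ψ₁ = 0.5:
  ψ₁ = 0.500: g = -0.0030, g' = -1.065 → ψ₁ = 0.497
Converged at ψ₁ = 0.497.
Drum-1 compositions:
  diethyl ether: x = 0.160, y = 0.614
  ethyl acetate: x = 0.113, y = 0.157
  n-octane: x = 0.726, y = 0.229
Drum-2 feed = drum-1 vapor: z₂ = (0.6143, 0.1568, 0.2288).
Drum 2:
Newton iteration, ψ₂⁰ = 0.32:
  ψ₂ = 0.320: g = 0.2381, g' = -0.745 → ψ₂ = 0.640
  ψ₂ = 0.640: g = -0.0187, g' = -0.969 → ψ₂ = 0.620
Converged at ψ₂ = 0.620.
  diethyl ether: x = 0.354, y = 0.774
  ethyl acetate: x = 0.181, y = 0.142
  n-octane: x = 0.465, y = 0.084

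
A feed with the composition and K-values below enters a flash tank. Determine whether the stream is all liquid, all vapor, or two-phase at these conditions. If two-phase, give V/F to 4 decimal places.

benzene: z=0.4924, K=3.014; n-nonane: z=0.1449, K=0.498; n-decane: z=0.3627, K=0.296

ΣzᵢKᵢ = 1.6636; Σzᵢ/Kᵢ = 1.6797.
Both exceed 1, so a two-phase solution exists.
Material balance + equilibrium reduce to Σ zᵢ(Kᵢ−1)/(1+ψ(Kᵢ−1)) = 0.
Iterate (Newton) starting at ψ = 0.43:
  ψ = 0.4300: g = 0.07249, g' = -1.0027 → ψ = 0.5023
  ψ = 0.5023: g = 0.00069, g' = -0.9891 → ψ = 0.5030
Converged at ψ = 0.5030.

two-phase, V/F = 0.5030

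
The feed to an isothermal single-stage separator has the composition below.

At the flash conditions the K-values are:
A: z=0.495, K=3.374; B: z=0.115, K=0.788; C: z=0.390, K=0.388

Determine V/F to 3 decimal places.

Rachford–Rice: g(V/F) = Σ zᵢ(Kᵢ−1)/(1+V/F(Kᵢ−1)) = 0.
g(0) = ΣzᵢKᵢ − 1 = 0.912 and g(1) = 1 − Σzᵢ/Kᵢ = -0.298, so a root lies in (0, 1).
Iterate (Newton) starting at V/F = 0.5:
  V/F = 0.500: g = 0.1661, g' = -0.893 → V/F = 0.686
  V/F = 0.686: g = 0.0071, g' = -0.845 → V/F = 0.694
Converged at V/F = 0.694.

V/F = 0.694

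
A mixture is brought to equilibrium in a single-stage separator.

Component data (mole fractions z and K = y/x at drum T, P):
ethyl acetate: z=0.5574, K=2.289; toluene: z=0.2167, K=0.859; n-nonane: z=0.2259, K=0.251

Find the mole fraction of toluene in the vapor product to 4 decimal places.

y_toluene = 0.2061

Newton iteration, V/F⁰ = 0.66:
  V/F = 0.6600: g = 0.01992, g' = -0.7713 → V/F = 0.6858
  V/F = 0.6858: g = -0.00039, g' = -0.8020 → V/F = 0.6853
Converged at V/F = 0.6853.
Compositions from xᵢ = zᵢ/(1+V/F(Kᵢ−1)), yᵢ = Kᵢxᵢ:
  ethyl acetate: x = 0.2960, y = 0.6774
  toluene: x = 0.2399, y = 0.2061
  n-nonane: x = 0.4642, y = 0.1165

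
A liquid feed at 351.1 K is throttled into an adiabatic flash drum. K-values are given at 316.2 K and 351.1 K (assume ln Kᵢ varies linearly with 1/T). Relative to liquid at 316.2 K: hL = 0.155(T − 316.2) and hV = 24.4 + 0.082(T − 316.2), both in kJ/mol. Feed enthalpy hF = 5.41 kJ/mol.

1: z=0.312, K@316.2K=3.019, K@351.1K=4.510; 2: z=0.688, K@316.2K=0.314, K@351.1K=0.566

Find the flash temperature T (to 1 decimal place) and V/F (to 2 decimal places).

Adiabatic flash: solve Rachford–Rice at each trial T, then check hF = ψ·hV(T) + (1−ψ)·hL(T).
  T = 316.2 K: K = (3.019, 0.314), RR gives ψ = 0.114, H_out = 2.783 kJ/mol
  T = 351.1 K: K = (4.510, 0.566), RR gives ψ = 0.523, H_out = 16.836 kJ/mol
  T = 333.6 K: K = (3.727, 0.428), RR gives ψ = 0.293, H_out = 9.472 kJ/mol
  T = 324.9 K: K = (3.364, 0.368), RR gives ψ = 0.203, H_out = 6.164 kJ/mol
  T = 320.5 K: K = (3.187, 0.340), RR gives ψ = 0.158, H_out = 4.476 kJ/mol
  T = 322.7 K: K = (3.275, 0.354), RR gives ψ = 0.180, H_out = 5.324 kJ/mol
Linear interpolation between T = 322.7 (H_out = 5.324) and T = 324.9 (H_out = 6.164) on hF = 5.41 gives T ≈ 322.9 K, at which ψ = 0.18.

T = 322.9 K, V/F = 0.18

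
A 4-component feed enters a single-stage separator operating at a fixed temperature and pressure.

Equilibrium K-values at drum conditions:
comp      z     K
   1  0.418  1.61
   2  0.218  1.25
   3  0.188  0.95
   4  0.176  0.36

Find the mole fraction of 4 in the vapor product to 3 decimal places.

y_4 = 0.119

Rachford–Rice: g(ψ) = Σ zᵢ(Kᵢ−1)/(1+ψ(Kᵢ−1)) = 0.
Feasibility: ΣzᵢKᵢ = 1.187, Σzᵢ/Kᵢ = 1.121 — both > 1, two phases present.
Newton–Raphson from ψ = 0.5:
  ψ = 0.500: g = 0.0685, g' = -0.258 → ψ = 0.765
  ψ = 0.765: g = -0.0109, g' = -0.359 → ψ = 0.735
  ψ = 0.735: g = -0.0003, g' = -0.341 → ψ = 0.734
Converged at ψ = 0.734.
Compositions from xᵢ = zᵢ/(1+ψ(Kᵢ−1)), yᵢ = Kᵢxᵢ:
  1: x = 0.289, y = 0.465
  2: x = 0.184, y = 0.230
  3: x = 0.195, y = 0.185
  4: x = 0.332, y = 0.119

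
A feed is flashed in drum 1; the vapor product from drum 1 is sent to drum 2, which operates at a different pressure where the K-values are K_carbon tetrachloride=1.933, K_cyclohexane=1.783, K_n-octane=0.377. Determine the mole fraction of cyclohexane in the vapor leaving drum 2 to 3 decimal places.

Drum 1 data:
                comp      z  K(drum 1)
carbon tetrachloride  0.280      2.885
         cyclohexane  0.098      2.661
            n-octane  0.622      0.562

y_cyclohexane (drum 2) = 0.193

Drum 1:
Material balance + equilibrium reduce to Σ zᵢ(Kᵢ−1)/(1+ψ₁(Kᵢ−1)) = 0.
g(0) = ΣzᵢKᵢ − 1 = 0.418 and g(1) = 1 − Σzᵢ/Kᵢ = -0.241, so a root lies in (0, 1).
Newton iteration, ψ₁⁰ = 0.5:
  ψ₁ = 0.500: g = 0.0118, g' = -0.540 → ψ₁ = 0.522
Converged at ψ₁ = 0.522.
Drum-1 compositions:
  carbon tetrachloride: x = 0.141, y = 0.407
  cyclohexane: x = 0.052, y = 0.140
  n-octane: x = 0.806, y = 0.453
Drum-2 feed = drum-1 vapor: z₂ = (0.4071, 0.1397, 0.4532).
Drum 2:
Newton iteration, ψ₂⁰ = 0.5:
  ψ₂ = 0.500: g = -0.0725, g' = -0.580 → ψ₂ = 0.375
  ψ₂ = 0.375: g = -0.0025, g' = -0.545 → ψ₂ = 0.370
Converged at ψ₂ = 0.370.
  carbon tetrachloride: x = 0.303, y = 0.585
  cyclohexane: x = 0.108, y = 0.193
  n-octane: x = 0.589, y = 0.222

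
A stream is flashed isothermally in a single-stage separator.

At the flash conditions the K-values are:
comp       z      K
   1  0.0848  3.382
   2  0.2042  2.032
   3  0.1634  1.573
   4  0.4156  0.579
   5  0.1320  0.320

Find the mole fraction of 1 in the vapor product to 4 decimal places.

y_1 = 0.1487

Material balance + equilibrium reduce to Σ zᵢ(Kᵢ−1)/(1+ψ(Kᵢ−1)) = 0.
Check two-phase: ΣzᵢKᵢ = 1.2416 > 1 and Σzᵢ/Kᵢ = 1.3597 > 1, so g(0) = 0.2416 > 0 and g(1) = -0.3597 < 0.
Newton–Raphson from ψ = 0.38:
  ψ = 0.3800: g = 0.00496, g' = -0.4963 → ψ = 0.3900
Converged at ψ = 0.3900.
Compositions from xᵢ = zᵢ/(1+ψ(Kᵢ−1)), yᵢ = Kᵢxᵢ:
  1: x = 0.0440, y = 0.1487
  2: x = 0.1456, y = 0.2959
  3: x = 0.1336, y = 0.2101
  4: x = 0.4972, y = 0.2879
  5: x = 0.1796, y = 0.0575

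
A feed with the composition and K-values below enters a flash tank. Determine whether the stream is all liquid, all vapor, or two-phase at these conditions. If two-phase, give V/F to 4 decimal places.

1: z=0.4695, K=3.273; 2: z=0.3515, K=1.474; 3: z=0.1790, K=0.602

all vapor

ΣzᵢKᵢ = 2.1625; Σzᵢ/Kᵢ = 0.6793.
Since Σzᵢ/Kᵢ < 1 the mixture is above its dew point — single vapor phase.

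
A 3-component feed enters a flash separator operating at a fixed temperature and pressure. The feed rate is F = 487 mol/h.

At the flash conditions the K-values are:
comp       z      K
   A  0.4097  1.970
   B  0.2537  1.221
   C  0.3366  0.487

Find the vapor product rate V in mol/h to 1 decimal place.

V = 362.0 mol/h

Material balance + equilibrium reduce to Σ zᵢ(Kᵢ−1)/(1+V/F(Kᵢ−1)) = 0.
Feasibility: ΣzᵢKᵢ = 1.2808, Σzᵢ/Kᵢ = 1.1069 — both > 1, two phases present.
Newton iteration, V/F⁰ = 0.5:
  V/F = 0.5000: g = 0.08586, g' = -0.3451 → V/F = 0.7488
  V/F = 0.7488: g = -0.00206, g' = -0.3720 → V/F = 0.7432
Converged at V/F = 0.7432.
Then V = V/F·F = 0.7432·487 = 362.0 mol/h and L = F − V = 125.0 mol/h.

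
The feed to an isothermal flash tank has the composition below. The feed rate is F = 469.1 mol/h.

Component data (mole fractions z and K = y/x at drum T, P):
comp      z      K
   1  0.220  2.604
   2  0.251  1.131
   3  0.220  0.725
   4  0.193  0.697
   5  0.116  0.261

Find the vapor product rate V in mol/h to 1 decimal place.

Let ψ = V/F and solve Σ zᵢ(Kᵢ−1)/(1+ψ(Kᵢ−1)) = 0.
Check two-phase: ΣzᵢKᵢ = 1.181 > 1 and Σzᵢ/Kᵢ = 1.331 > 1, so g(0) = 0.181 > 0 and g(1) = -0.331 < 0.
Newton–Raphson from ψ = 0.5:
  ψ = 0.500: g = -0.0483, g' = -0.384 → ψ = 0.374
Converged at ψ = 0.374.
Then V = ψ·F = 0.3741·469.1 = 175.5 mol/h and L = F − V = 293.6 mol/h.

V = 175.5 mol/h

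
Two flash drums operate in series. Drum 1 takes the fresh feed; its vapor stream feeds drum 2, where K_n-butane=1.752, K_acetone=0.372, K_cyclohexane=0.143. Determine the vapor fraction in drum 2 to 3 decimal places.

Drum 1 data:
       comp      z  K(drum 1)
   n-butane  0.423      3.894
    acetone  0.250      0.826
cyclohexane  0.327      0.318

V/F (drum 2) = 0.254

Drum 1:
Material balance + equilibrium reduce to Σ zᵢ(Kᵢ−1)/(1+ψ₁(Kᵢ−1)) = 0.
Check two-phase: ΣzᵢKᵢ = 1.958 > 1 and Σzᵢ/Kᵢ = 1.440 > 1, so g(0) = 0.958 > 0 and g(1) = -0.440 < 0.
Iterate (Newton) starting at ψ₁ = 0.5:
  ψ₁ = 0.500: g = 0.1142, g' = -0.951 → ψ₁ = 0.620
  ψ₁ = 0.620: g = 0.0028, g' = -0.920 → ψ₁ = 0.623
Converged at ψ₁ = 0.623.
Drum-1 compositions:
  n-butane: x = 0.151, y = 0.588
  acetone: x = 0.280, y = 0.232
  cyclohexane: x = 0.569, y = 0.181
Drum-2 feed = drum-1 vapor: z₂ = (0.5875, 0.2316, 0.1809).
Drum 2:
Material balance + equilibrium reduce to Σ zᵢ(Kᵢ−1)/(1+ψ₂(Kᵢ−1)) = 0.
Feasibility: ΣzᵢKᵢ = 1.141, Σzᵢ/Kᵢ = 2.223 — both > 1, two phases present.
Newton–Raphson from ψ₂ = 0.39:
  ψ₂ = 0.390: g = -0.0838, g' = -0.659 → ψ₂ = 0.263
  ψ₂ = 0.263: g = -0.0053, g' = -0.584 → ψ₂ = 0.254
Converged at ψ₂ = 0.254.
  n-butane: x = 0.493, y = 0.864
  acetone: x = 0.275, y = 0.102
  cyclohexane: x = 0.231, y = 0.033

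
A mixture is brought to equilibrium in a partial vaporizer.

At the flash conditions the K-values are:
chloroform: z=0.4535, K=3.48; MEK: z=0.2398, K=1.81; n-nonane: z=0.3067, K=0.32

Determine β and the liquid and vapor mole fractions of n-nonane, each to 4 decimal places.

β = 0.8346, x_n-nonane = 0.7092, y_n-nonane = 0.2269

Rachford–Rice: g(β) = Σ zᵢ(Kᵢ−1)/(1+β(Kᵢ−1)) = 0.
Check two-phase: ΣzᵢKᵢ = 2.1104 > 1 and Σzᵢ/Kᵢ = 1.2212 > 1, so g(0) = 1.1104 > 0 and g(1) = -0.2212 < 0.
Iterate (Newton) starting at β = 0.45:
  β = 0.4500: g = 0.37335, g' = -1.0019 → β = 0.8226
  β = 0.8226: g = 0.01316, g' = -1.0890 → β = 0.8347
  β = 0.8347: g = -0.00013, g' = -1.1105 → β = 0.8346
Converged at β = 0.8346.
Compositions from xᵢ = zᵢ/(1+β(Kᵢ−1)), yᵢ = Kᵢxᵢ:
  chloroform: x = 0.1477, y = 0.5141
  MEK: x = 0.1431, y = 0.2590
  n-nonane: x = 0.7092, y = 0.2269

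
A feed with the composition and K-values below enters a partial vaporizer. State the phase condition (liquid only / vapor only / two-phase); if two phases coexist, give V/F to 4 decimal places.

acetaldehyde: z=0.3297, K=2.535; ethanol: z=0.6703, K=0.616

two-phase, V/F = 0.4219

ΣzᵢKᵢ = 1.2487; Σzᵢ/Kᵢ = 1.2182.
Both exceed 1, so a two-phase solution exists.
Let ψ = V/F and solve Σ zᵢ(Kᵢ−1)/(1+ψ(Kᵢ−1)) = 0.
Binary case is linear: z₁(K₁−1)(1+ψ(K₂−1)) + z₂(K₂−1)(1+ψ(K₁−1)) = 0
⇒ ψ = [z₁(K₁−1)+z₂(K₂−1)] / [−(K₁−1)(K₂−1)] = 0.24869/0.58944 = 0.4219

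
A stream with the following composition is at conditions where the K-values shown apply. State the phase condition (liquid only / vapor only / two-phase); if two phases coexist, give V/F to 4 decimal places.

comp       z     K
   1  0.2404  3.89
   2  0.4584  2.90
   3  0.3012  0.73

vapor only

ΣzᵢKᵢ = 2.4844; Σzᵢ/Kᵢ = 0.6325.
Since Σzᵢ/Kᵢ < 1 the mixture is above its dew point — single vapor phase.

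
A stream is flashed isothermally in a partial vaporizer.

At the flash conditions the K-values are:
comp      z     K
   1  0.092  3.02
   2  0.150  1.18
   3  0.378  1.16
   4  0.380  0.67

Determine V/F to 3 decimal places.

V/F = 0.648

Material balance + equilibrium reduce to Σ zᵢ(Kᵢ−1)/(1+V/F(Kᵢ−1)) = 0.
g(0) = ΣzᵢKᵢ − 1 = 0.148 and g(1) = 1 − Σzᵢ/Kᵢ = -0.051, so a root lies in (0, 1).
Newton–Raphson from V/F = 0.42:
  V/F = 0.420: g = 0.0367, g' = -0.178 → V/F = 0.626
  V/F = 0.626: g = 0.0033, g' = -0.151 → V/F = 0.648
Converged at V/F = 0.648.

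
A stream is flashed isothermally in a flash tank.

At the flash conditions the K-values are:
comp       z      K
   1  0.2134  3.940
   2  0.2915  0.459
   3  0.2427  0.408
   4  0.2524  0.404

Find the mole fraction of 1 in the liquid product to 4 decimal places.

Material balance + equilibrium reduce to Σ zᵢ(Kᵢ−1)/(1+ψ(Kᵢ−1)) = 0.
g(0) = ΣzᵢKᵢ − 1 = 0.1756 and g(1) = 1 − Σzᵢ/Kᵢ = -0.9088, so a root lies in (0, 1).
Newton iteration, ψ⁰ = 0.5:
  ψ = 0.5000: g = -0.38055, g' = -0.8162 → ψ = 0.0338
  ψ = 0.0338: g = 0.10998, g' = -1.7969 → ψ = 0.0950
  ψ = 0.0950: g = 0.01252, g' = -1.4183 → ψ = 0.1038
  ψ = 0.1038: g = 0.00018, g' = -1.3770 → ψ = 0.1039
Converged at ψ = 0.1039.
Compositions from xᵢ = zᵢ/(1+ψ(Kᵢ−1)), yᵢ = Kᵢxᵢ:
  1: x = 0.1635, y = 0.6440
  2: x = 0.3089, y = 0.1418
  3: x = 0.2586, y = 0.1055
  4: x = 0.2691, y = 0.1087

x_1 = 0.1635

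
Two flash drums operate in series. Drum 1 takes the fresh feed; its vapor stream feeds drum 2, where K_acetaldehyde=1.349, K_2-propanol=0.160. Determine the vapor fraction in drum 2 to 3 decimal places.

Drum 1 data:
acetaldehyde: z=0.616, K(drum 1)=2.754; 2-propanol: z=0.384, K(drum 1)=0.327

Drum 1:
Let ψ₁ = V/F and solve Σ zᵢ(Kᵢ−1)/(1+ψ₁(Kᵢ−1)) = 0.
g(0) = ΣzᵢKᵢ − 1 = 0.822 and g(1) = 1 − Σzᵢ/Kᵢ = -0.398, so a root lies in (0, 1).
Binary case is linear: z₁(K₁−1)(1+ψ₁(K₂−1)) + z₂(K₂−1)(1+ψ₁(K₁−1)) = 0
⇒ ψ₁ = [z₁(K₁−1)+z₂(K₂−1)] / [−(K₁−1)(K₂−1)] = 0.8220/1.1804 = 0.696
Drum-1 compositions:
  acetaldehyde: x = 0.277, y = 0.764
  2-propanol: x = 0.723, y = 0.236
Drum-2 feed = drum-1 vapor: z₂ = (0.7637, 0.2363).
Drum 2:
Rachford–Rice: g(ψ₂) = Σ zᵢ(Kᵢ−1)/(1+ψ₂(Kᵢ−1)) = 0.
g(0) = ΣzᵢKᵢ − 1 = 0.068 and g(1) = 1 − Σzᵢ/Kᵢ = -1.043, so a root lies in (0, 1).
Binary case is linear: z₁(K₁−1)(1+ψ₂(K₂−1)) + z₂(K₂−1)(1+ψ₂(K₁−1)) = 0
⇒ ψ₂ = [z₁(K₁−1)+z₂(K₂−1)] / [−(K₁−1)(K₂−1)] = 0.0680/0.2932 = 0.232
  acetaldehyde: x = 0.706, y = 0.953
  2-propanol: x = 0.294, y = 0.047

V/F (drum 2) = 0.232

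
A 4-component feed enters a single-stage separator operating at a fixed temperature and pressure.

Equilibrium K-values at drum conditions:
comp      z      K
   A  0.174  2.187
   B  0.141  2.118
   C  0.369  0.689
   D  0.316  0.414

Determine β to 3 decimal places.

Iterate (Newton) starting at β = 0.5:
  β = 0.500: g = -0.1671, g' = -0.436 → β = 0.117
  β = 0.117: g = 0.0029, g' = -0.490 → β = 0.123
Converged at β = 0.123.

β = 0.123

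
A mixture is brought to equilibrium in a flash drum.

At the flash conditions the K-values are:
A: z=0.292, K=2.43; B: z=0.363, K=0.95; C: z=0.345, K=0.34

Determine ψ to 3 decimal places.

ψ = 0.281

Iterate (Newton) starting at ψ = 0.33:
  ψ = 0.330: g = -0.0259, g' = -0.522 → ψ = 0.280
  ψ = 0.280: g = 0.0002, g' = -0.531 → ψ = 0.281
Converged at ψ = 0.281.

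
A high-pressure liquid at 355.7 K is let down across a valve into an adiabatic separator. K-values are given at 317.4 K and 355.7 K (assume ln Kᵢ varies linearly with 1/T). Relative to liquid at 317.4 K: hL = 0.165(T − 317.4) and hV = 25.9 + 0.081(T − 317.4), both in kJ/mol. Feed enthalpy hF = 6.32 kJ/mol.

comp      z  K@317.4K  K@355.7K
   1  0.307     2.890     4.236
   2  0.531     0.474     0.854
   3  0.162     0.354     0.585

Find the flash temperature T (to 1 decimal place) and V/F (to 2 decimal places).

T = 320.3 K, V/F = 0.23

Adiabatic flash: solve Rachford–Rice at each trial T, then check hF = ψ·hV(T) + (1−ψ)·hL(T).
  T = 317.4 K: K = (2.890, 0.474, 0.354), RR gives ψ = 0.187, H_out = 4.840 kJ/mol
  T = 355.7 K: K = (4.236, 0.854, 0.585), RR gives ψ = 1.000, H_out = 29.002 kJ/mol
  T = 336.5 K: K = (3.535, 0.646, 0.461), RR gives ψ = 0.493, H_out = 15.120 kJ/mol
  T = 326.9 K: K = (3.204, 0.556, 0.405), RR gives ψ = 0.324, H_out = 9.694 kJ/mol
  T = 322.1 K: K = (3.044, 0.513, 0.379), RR gives ψ = 0.252, H_out = 7.213 kJ/mol
  T = 319.8 K: K = (2.968, 0.494, 0.367), RR gives ψ = 0.220, H_out = 6.049 kJ/mol
Linear interpolation between T = 319.8 (H_out = 6.049) and T = 322.1 (H_out = 7.213) on hF = 6.32 gives T ≈ 320.3 K, at which ψ = 0.23.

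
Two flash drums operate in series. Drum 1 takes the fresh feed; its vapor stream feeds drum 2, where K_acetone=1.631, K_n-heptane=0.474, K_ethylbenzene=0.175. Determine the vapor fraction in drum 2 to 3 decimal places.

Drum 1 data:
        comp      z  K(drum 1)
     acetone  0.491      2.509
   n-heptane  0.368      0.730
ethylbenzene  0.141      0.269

Drum 1:
Newton–Raphson from ψ₁ = 0.5:
  ψ₁ = 0.500: g = 0.1450, g' = -0.586 → ψ₁ = 0.747
  ψ₁ = 0.747: g = -0.0034, g' = -0.655 → ψ₁ = 0.742
Converged at ψ₁ = 0.742.
Drum-1 compositions:
  acetone: x = 0.232, y = 0.581
  n-heptane: x = 0.460, y = 0.336
  ethylbenzene: x = 0.308, y = 0.083
Drum-2 feed = drum-1 vapor: z₂ = (0.5812, 0.3360, 0.0829).
Drum 2:
Material balance + equilibrium reduce to Σ zᵢ(Kᵢ−1)/(1+ψ₂(Kᵢ−1)) = 0.
g(0) = ΣzᵢKᵢ − 1 = 0.122 and g(1) = 1 − Σzᵢ/Kᵢ = -0.539, so a root lies in (0, 1).
Newton iteration, ψ₂⁰ = 0.69:
  ψ₂ = 0.690: g = -0.1807, g' = -0.645 → ψ₂ = 0.410
  ψ₂ = 0.410: g = -0.0373, g' = -0.426 → ψ₂ = 0.322
  ψ₂ = 0.322: g = -0.0013, g' = -0.399 → ψ₂ = 0.319
Converged at ψ₂ = 0.319.
  acetone: x = 0.484, y = 0.789
  n-heptane: x = 0.404, y = 0.191
  ethylbenzene: x = 0.113, y = 0.020

V/F (drum 2) = 0.319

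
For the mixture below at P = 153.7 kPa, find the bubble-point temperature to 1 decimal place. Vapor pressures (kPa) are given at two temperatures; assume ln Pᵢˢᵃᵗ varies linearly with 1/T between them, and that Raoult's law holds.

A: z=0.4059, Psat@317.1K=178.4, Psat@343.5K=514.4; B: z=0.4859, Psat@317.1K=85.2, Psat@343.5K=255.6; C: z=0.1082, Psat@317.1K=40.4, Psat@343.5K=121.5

Bubble-point temperature: ΣzᵢPᵢˢᵃᵗ(T) = P. Interpolate ln Pᵢˢᵃᵗ = aᵢ + bᵢ/T.
  T = 317.1 K: ΣzᵢPᵢˢᵃᵗ = 118.18 kPa
  T = 343.5 K: ΣzᵢPᵢˢᵃᵗ = 346.14 kPa
  T = 330.3 K: ΣzᵢPᵢˢᵃᵗ = 206.64 kPa
  T = 323.7 K: ΣzᵢPᵢˢᵃᵗ = 157.16 kPa
  T = 320.4 K: ΣzᵢPᵢˢᵃᵗ = 136.49 kPa
  T = 322.0 K: ΣzᵢPᵢˢᵃᵗ = 146.20 kPa
Interpolating between 322.0 K and 323.7 K gives T ≈ 323.2 K.

T = 323.2 K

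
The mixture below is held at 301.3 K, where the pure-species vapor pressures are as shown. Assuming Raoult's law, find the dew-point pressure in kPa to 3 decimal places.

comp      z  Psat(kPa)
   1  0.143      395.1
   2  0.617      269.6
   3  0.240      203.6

At the dew point ψ → 1, so Σzᵢ/Kᵢ = 1 with Kᵢ = Pᵢˢᵃᵗ/P ⇒ 1/P = Σzᵢ/Pᵢˢᵃᵗ.
1/P = 0.143/395.1 + 0.617/269.6 + 0.240/203.6 = 0.003829 ⇒ P = 261.145 kPa

Pdew = 261.145 kPa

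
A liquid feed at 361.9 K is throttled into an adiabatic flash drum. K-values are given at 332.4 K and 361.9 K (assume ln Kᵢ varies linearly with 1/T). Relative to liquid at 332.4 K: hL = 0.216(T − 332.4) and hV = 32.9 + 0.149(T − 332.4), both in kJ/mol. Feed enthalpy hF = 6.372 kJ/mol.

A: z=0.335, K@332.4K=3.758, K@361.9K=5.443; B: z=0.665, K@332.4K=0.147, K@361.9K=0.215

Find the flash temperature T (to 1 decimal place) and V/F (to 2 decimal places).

T = 336.1 K, V/F = 0.17

Adiabatic flash: solve Rachford–Rice at each trial T, then check hF = ψ·hV(T) + (1−ψ)·hL(T).
  T = 332.4 K: K = (3.758, 0.147), RR gives ψ = 0.152, H_out = 4.988 kJ/mol
  T = 361.9 K: K = (5.443, 0.215), RR gives ψ = 0.277, H_out = 14.940 kJ/mol
  T = 347.1 K: K = (4.556, 0.179), RR gives ψ = 0.221, H_out = 10.230 kJ/mol
  T = 339.8 K: K = (4.149, 0.163), RR gives ψ = 0.189, H_out = 7.720 kJ/mol
  T = 336.1 K: K = (3.951, 0.155), RR gives ψ = 0.171, H_out = 6.382 kJ/mol
  T = 334.2 K: K = (3.851, 0.151), RR gives ψ = 0.161, H_out = 5.673 kJ/mol
Linear interpolation between T = 334.2 (H_out = 5.673) and T = 336.1 (H_out = 6.382) on hF = 6.372 gives T ≈ 336.1 K, at which ψ = 0.17.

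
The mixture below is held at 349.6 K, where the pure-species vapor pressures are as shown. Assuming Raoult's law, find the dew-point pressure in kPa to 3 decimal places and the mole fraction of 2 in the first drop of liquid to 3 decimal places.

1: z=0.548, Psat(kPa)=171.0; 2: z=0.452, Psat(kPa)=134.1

Pdew = 152.084 kPa, x_2 = 0.513

At the dew point ψ → 1, so Σzᵢ/Kᵢ = 1 with Kᵢ = Pᵢˢᵃᵗ/P ⇒ 1/P = Σzᵢ/Pᵢˢᵃᵗ.
1/P = 0.548/171.0 + 0.452/134.1 = 0.006575 ⇒ P = 152.084 kPa
xᵢ = zᵢP/Pᵢˢᵃᵗ ⇒ x_2 = 0.452·152.084/134.1 = 0.513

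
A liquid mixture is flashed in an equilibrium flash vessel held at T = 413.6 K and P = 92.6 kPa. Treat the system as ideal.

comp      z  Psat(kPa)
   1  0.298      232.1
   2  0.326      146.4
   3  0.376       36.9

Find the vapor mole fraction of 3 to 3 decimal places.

Raoult's law: Kᵢ = Pᵢˢᵃᵗ/P = Pᵢˢᵃᵗ/92.6.
  K_1 = 232.1/92.6 = 2.50648, K_2 = 146.4/92.6 = 1.58099, K_3 = 36.9/92.6 = 0.39849
Newton–Raphson from ψ = 0.33:
  ψ = 0.330: g = 0.1766, g' = -0.591 → ψ = 0.629
  ψ = 0.629: g = 0.0055, g' = -0.589 → ψ = 0.638
Converged at ψ = 0.638.
Compositions from xᵢ = zᵢ/(1+ψ(Kᵢ−1)), yᵢ = Kᵢxᵢ:
  1: x = 0.152, y = 0.381
  2: x = 0.238, y = 0.376
  3: x = 0.610, y = 0.243

y_3 = 0.243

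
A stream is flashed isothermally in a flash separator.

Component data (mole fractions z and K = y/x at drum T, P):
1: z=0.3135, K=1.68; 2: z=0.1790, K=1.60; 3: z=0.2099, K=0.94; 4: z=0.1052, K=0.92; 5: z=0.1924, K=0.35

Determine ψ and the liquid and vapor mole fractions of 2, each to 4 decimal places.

ψ = 0.6105, x_2 = 0.1310, y_2 = 0.2096

Material balance + equilibrium reduce to Σ zᵢ(Kᵢ−1)/(1+ψ(Kᵢ−1)) = 0.
Check two-phase: ΣzᵢKᵢ = 1.1745 > 1 and Σzᵢ/Kᵢ = 1.1858 > 1, so g(0) = 0.1745 > 0 and g(1) = -0.1858 < 0.
Iterate (Newton) starting at ψ = 0.5:
  ψ = 0.5000: g = 0.03468, g' = -0.2988 → ψ = 0.6161
  ψ = 0.6161: g = -0.00186, g' = -0.3340 → ψ = 0.6105
Converged at ψ = 0.6105.
Compositions from xᵢ = zᵢ/(1+ψ(Kᵢ−1)), yᵢ = Kᵢxᵢ:
  1: x = 0.2215, y = 0.3722
  2: x = 0.1310, y = 0.2096
  3: x = 0.2179, y = 0.2048
  4: x = 0.1106, y = 0.1018
  5: x = 0.3190, y = 0.1116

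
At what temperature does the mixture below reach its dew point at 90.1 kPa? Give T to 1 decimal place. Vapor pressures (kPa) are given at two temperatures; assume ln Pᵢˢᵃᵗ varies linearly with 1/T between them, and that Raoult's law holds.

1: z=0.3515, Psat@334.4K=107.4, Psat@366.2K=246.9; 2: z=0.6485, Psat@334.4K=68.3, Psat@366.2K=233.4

T = 338.1 K

Dew-point temperature: Σzᵢ·P/Pᵢˢᵃᵗ(T) = 1. Interpolate ln Pᵢˢᵃᵗ = aᵢ + bᵢ/T.
  T = 334.4 K: ΣzᵢP/Pᵢˢᵃᵗ = 1.1504
  T = 366.2 K: ΣzᵢP/Pᵢˢᵃᵗ = 0.3786
  T = 350.3 K: ΣzᵢP/Pᵢˢᵃᵗ = 0.6409
  T = 342.4 K: ΣzᵢP/Pᵢˢᵃᵗ = 0.8504
  T = 338.4 K: ΣzᵢP/Pᵢˢᵃᵗ = 0.9870
  T = 336.4 K: ΣzᵢP/Pᵢˢᵃᵗ = 1.0650
Interpolating between 336.4 K and 338.4 K gives T ≈ 338.1 K.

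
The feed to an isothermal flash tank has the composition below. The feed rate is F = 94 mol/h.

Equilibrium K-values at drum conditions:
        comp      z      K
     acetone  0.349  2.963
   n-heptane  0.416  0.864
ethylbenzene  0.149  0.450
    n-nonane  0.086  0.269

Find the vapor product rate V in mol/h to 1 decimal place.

Rachford–Rice: g(ψ) = Σ zᵢ(Kᵢ−1)/(1+ψ(Kᵢ−1)) = 0.
Feasibility: ΣzᵢKᵢ = 1.484, Σzᵢ/Kᵢ = 1.250 — both > 1, two phases present.
Iterate (Newton) starting at ψ = 0.43:
  ψ = 0.430: g = 0.1124, g' = -0.579 → ψ = 0.624
  ψ = 0.624: g = 0.0057, g' = -0.541 → ψ = 0.635
Converged at ψ = 0.635.
Then V = ψ·F = 0.6346·94 = 59.7 mol/h and L = F − V = 34.3 mol/h.

V = 59.7 mol/h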